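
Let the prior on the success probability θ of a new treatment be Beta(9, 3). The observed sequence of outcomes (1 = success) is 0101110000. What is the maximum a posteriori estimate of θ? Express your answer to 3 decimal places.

Prior: Beta(9, 3).
Data: 4 successes in 10 trials (from the sequence). The binomial likelihood contributes θ^4(1−θ)^6, so the posterior is Beta(9+4, 3+6) = Beta(13, 9).
For Beta(a, b) with a, b > 1 the mode is (a−1)/(a+b−2) = 12/20 ≈ 0.600.

θ̂_MAP = 0.600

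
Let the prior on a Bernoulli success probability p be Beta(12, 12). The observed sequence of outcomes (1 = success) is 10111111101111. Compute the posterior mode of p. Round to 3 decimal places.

Prior: Beta(12, 12).
Data: 12 successes in 14 trials (from the sequence). The binomial likelihood contributes p^12(1−p)^2, so the posterior is Beta(12+12, 12+2) = Beta(24, 14).
For Beta(a, b) with a, b > 1 the mode is (a−1)/(a+b−2) = 23/36 ≈ 0.639.

p̂_MAP = 0.639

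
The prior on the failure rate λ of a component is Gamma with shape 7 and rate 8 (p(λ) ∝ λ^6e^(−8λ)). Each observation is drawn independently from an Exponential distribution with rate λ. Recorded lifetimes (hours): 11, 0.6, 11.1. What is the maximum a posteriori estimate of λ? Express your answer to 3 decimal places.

The Exponential(rate=λ) likelihood is ∝ λ^n e^(−λΣtᵢ). Here n = 3 and Σtᵢ = 11 + 0.6 + 11.1 = 22.7.
Posterior ∝ λ^6e^(−8λ) · λ^3e^(−22.7λ) = λ^9e^(−30.7λ), i.e. Gamma(10, 30.7).
Mode = (a−1)/b = 9/30.7 ≈ 0.293.

λ̂_MAP = 0.293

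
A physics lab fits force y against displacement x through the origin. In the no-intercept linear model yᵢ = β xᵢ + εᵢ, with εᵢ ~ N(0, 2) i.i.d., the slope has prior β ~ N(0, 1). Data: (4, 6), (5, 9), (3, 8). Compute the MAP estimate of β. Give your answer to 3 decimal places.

β̂_MAP = 1.788

log p(β | y) = −Σ(yᵢ − βxᵢ)²/(2·2) − β²/(2·1) + const.
Setting the derivative to zero: Σxᵢ(yᵢ − βxᵢ)/2 − β/1 = 0, so β = Σxᵢyᵢ / (Σxᵢ² + σ²/τ²).
Σxᵢyᵢ = 4·6 + 5·9 + 3·8 = 93; Σxᵢ² = 50; σ²/τ² = 2.
β̂_MAP = 93 / (50 + 2) = 93/52 ≈ 1.788.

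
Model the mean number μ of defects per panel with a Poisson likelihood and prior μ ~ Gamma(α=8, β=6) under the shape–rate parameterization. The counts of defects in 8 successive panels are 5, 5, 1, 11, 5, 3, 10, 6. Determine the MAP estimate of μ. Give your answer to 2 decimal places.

μ̂_MAP = 3.79

Σxᵢ = 5+5+1+11+5+3+10+6 = 46, with n = 8.
Posterior ∝ μ^7e^(−6μ) · μ^46e^(−8μ) = μ^53e^(−14μ), i.e. Gamma(shape=54, rate=14).
The mode of a Gamma(a, b) with a ≥ 1 (shape–rate) is (a−1)/b = 53/14 ≈ 3.79.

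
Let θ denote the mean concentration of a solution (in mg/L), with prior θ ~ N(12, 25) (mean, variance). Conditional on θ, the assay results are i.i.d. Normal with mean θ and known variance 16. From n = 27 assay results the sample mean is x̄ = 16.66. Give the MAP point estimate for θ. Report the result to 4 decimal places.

n = 27, x̄ = 16.66.
For a Normal prior and Normal likelihood with known variance, the posterior is Normal; its mode equals its mean, the precision-weighted average.
Prior precision 1/σ₀² = 1/25 = 0.04; data precision n/σ² = 27/16 = 1.6875.
θ̂ = (0.04·12 + 1.6875·16.66) / (0.04 + 1.6875) = 28.59375/1.7275 = 22875/1382 ≈ 16.5521.

θ̂_MAP = 16.5521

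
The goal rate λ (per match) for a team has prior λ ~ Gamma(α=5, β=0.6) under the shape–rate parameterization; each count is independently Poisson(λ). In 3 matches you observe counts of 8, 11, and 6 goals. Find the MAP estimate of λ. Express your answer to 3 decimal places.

Σxᵢ = 8+11+6 = 25, with n = 3.
Posterior ∝ λ^4e^(−0.6λ) · λ^25e^(−3λ) = λ^29e^(−3.6λ), i.e. Gamma(shape=30, rate=3.6).
The mode of a Gamma(a, b) with a ≥ 1 (shape–rate) is (a−1)/b = 29/3.6 ≈ 8.056.

λ̂_MAP = 8.056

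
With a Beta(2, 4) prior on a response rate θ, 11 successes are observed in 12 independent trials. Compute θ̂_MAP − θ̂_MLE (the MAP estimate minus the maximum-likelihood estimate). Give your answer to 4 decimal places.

MAP − MLE = -0.1667

Posterior is Beta(13, 5); MAP = (13−1)/(18−2) = 12/16 ≈ 0.75000.
MLE ignores the prior: θ̂_MLE = k/n = 11/12 ≈ 0.91667.
Difference = 12/16 − 11/12 = -1/6 ≈ -0.1667.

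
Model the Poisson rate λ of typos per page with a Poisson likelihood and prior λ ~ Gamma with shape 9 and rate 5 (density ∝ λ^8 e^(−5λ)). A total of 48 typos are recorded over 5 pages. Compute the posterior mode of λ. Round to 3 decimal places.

Σxᵢ = 48, n = 5.
Posterior ∝ λ^8e^(−5λ) · λ^48e^(−5λ) = λ^56e^(−10λ), i.e. Gamma(shape=57, rate=10).
The mode of a Gamma(a, b) with a ≥ 1 (shape–rate) is (a−1)/b = 56/10 ≈ 5.600.

λ̂_MAP = 5.600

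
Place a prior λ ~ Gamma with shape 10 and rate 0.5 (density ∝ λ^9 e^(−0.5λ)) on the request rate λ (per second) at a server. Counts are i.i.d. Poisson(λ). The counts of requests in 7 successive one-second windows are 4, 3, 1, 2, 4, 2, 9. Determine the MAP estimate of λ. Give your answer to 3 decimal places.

Σxᵢ = 4+3+1+2+4+2+9 = 25, with n = 7.
Posterior ∝ λ^9e^(−0.5λ) · λ^25e^(−7λ) = λ^34e^(−7.5λ), i.e. Gamma(shape=35, rate=7.5).
The mode of a Gamma(a, b) with a ≥ 1 (shape–rate) is (a−1)/b = 34/7.5 ≈ 4.533.

λ̂_MAP = 4.533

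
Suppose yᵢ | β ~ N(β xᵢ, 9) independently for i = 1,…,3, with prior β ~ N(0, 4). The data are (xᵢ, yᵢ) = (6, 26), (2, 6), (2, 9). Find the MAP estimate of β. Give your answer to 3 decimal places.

log p(β | y) = −Σ(yᵢ − βxᵢ)²/(2·9) − β²/(2·4) + const.
Setting the derivative to zero: Σxᵢ(yᵢ − βxᵢ)/9 − β/4 = 0, so β = Σxᵢyᵢ / (Σxᵢ² + σ²/τ²).
Σxᵢyᵢ = 6·26 + 2·6 + 2·9 = 186; Σxᵢ² = 44; σ²/τ² = 2.25.
β̂_MAP = 186 / (44 + 2.25) = 186/46.25 ≈ 4.022.

β̂_MAP = 4.022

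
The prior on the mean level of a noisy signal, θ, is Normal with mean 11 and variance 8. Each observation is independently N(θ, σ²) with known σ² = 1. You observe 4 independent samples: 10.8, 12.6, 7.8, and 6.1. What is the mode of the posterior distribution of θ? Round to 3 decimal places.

θ̂_MAP = 9.376

n = 4; x̄ = (10.8 + 12.6 + 7.8 + 6.1)/4 = 37.3/4 = 9.325.
For a Normal prior and Normal likelihood with known variance, the posterior is Normal; its mode equals its mean, the precision-weighted average.
Prior precision 1/σ₀² = 1/8 = 0.125; data precision n/σ² = 4/1 = 4.
θ̂ = (0.125·11 + 4·9.325) / (0.125 + 4) = 38.675/4.125 = 1547/165 ≈ 9.376.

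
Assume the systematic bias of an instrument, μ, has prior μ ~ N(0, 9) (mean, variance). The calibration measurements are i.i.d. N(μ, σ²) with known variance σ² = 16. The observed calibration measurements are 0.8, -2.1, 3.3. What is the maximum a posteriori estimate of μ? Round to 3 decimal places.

μ̂_MAP = 0.419

n = 3; x̄ = (0.8 + (-2.1) + 3.3)/3 = 2/3 = 2/3 ≈ 0.6667.
For a Normal prior and Normal likelihood with known variance, the posterior is Normal; its mode equals its mean, the precision-weighted average.
Prior precision 1/σ₀² = 1/9; data precision n/σ² = 3/16 = 0.1875.
μ̂ = ((1/9)·0 + 0.1875·(2/3)) / (1/9 + 0.1875) = 0.125/(43/144) = 18/43 ≈ 0.419.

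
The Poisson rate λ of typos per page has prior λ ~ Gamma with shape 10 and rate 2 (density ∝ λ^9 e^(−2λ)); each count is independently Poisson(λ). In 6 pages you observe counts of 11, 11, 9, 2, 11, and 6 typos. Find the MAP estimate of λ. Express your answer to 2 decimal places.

Σxᵢ = 11+11+9+2+11+6 = 50, with n = 6.
Posterior ∝ λ^9e^(−2λ) · λ^50e^(−6λ) = λ^59e^(−8λ), i.e. Gamma(shape=60, rate=8).
The mode of a Gamma(a, b) with a ≥ 1 (shape–rate) is (a−1)/b = 59/8 ≈ 7.38.

λ̂_MAP = 7.38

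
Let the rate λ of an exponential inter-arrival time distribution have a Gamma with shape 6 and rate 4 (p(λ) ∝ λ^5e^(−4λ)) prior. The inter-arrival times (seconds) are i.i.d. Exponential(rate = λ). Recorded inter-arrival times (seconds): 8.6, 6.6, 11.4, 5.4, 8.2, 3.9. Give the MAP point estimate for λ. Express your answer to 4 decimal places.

λ̂_MAP = 0.2287

The Exponential(rate=λ) likelihood is ∝ λ^n e^(−λΣtᵢ). Here n = 6 and Σtᵢ = 8.6 + 6.6 + 11.4 + 5.4 + 8.2 + 3.9 = 44.1.
Posterior ∝ λ^5e^(−4λ) · λ^6e^(−44.1λ) = λ^11e^(−48.1λ), i.e. Gamma(12, 48.1).
Mode = (a−1)/b = 11/48.1 ≈ 0.2287.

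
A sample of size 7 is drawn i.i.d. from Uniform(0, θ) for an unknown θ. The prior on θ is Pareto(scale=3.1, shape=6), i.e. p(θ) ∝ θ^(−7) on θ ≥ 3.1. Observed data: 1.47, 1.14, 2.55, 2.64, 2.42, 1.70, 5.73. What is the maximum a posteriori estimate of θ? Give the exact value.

θ̂_MAP = 5.73

The Uniform(0, θ) likelihood is θ^(−n) for θ ≥ max(xᵢ), zero otherwise. Here max(xᵢ) = 5.73.
Posterior ∝ θ^(−7) · θ^(−7) = θ^(−14) on θ ≥ max(3.1, 5.73) = 5.73.
This density is strictly decreasing in θ, so the posterior mode lies at the lower boundary of the support.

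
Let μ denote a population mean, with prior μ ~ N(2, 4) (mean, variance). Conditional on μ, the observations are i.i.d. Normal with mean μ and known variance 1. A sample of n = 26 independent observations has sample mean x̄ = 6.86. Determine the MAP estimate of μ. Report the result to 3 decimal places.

n = 26, x̄ = 6.86.
For a Normal prior and Normal likelihood with known variance, the posterior is Normal; its mode equals its mean, the precision-weighted average.
Prior precision 1/σ₀² = 1/4 = 0.25; data precision n/σ² = 26/1 = 26.
μ̂ = (0.25·2 + 26·6.86) / (0.25 + 26) = 178.86/26.25 = 5962/875 ≈ 6.814.

μ̂_MAP = 6.814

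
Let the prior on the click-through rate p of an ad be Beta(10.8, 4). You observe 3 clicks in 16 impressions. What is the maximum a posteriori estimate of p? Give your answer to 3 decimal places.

Prior: Beta(10.8, 4).
Data: 3 successes in 16 trials. The binomial likelihood contributes p^3(1−p)^13, so the posterior is Beta(10.8+3, 4+13) = Beta(13.8, 17).
For Beta(a, b) with a, b > 1 the mode is (a−1)/(a+b−2) = 12.8/28.8 ≈ 0.444.

p̂_MAP = 0.444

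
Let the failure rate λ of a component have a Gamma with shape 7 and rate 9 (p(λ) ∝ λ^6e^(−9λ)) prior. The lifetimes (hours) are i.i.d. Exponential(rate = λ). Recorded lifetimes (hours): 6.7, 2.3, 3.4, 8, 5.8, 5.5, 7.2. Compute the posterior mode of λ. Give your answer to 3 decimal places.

The Exponential(rate=λ) likelihood is ∝ λ^n e^(−λΣtᵢ). Here n = 7 and Σtᵢ = 6.7 + 2.3 + 3.4 + 8 + 5.8 + 5.5 + 7.2 = 38.9.
Posterior ∝ λ^6e^(−9λ) · λ^7e^(−38.9λ) = λ^13e^(−47.9λ), i.e. Gamma(14, 47.9).
Mode = (a−1)/b = 13/47.9 ≈ 0.271.

λ̂_MAP = 0.271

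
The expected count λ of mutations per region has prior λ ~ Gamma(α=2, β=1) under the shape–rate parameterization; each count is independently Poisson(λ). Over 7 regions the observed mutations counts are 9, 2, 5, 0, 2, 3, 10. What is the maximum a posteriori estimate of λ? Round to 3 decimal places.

Σxᵢ = 9+2+5+0+2+3+10 = 31, with n = 7.
Posterior ∝ λe^(−1λ) · λ^31e^(−7λ) = λ^32e^(−8λ), i.e. Gamma(shape=33, rate=8).
The mode of a Gamma(a, b) with a ≥ 1 (shape–rate) is (a−1)/b = 32/8 ≈ 4.000.

λ̂_MAP = 4.000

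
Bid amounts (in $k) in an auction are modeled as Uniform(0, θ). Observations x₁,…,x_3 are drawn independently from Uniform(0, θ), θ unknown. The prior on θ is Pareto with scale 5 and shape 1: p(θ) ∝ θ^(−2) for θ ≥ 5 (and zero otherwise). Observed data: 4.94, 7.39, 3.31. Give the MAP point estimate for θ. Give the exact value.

The Uniform(0, θ) likelihood is θ^(−n) for θ ≥ max(xᵢ), zero otherwise. Here max(xᵢ) = 7.39.
Posterior ∝ θ^(−2) · θ^(−3) = θ^(−5) on θ ≥ max(5, 7.39) = 7.39.
This density is strictly decreasing in θ, so the posterior mode lies at the lower boundary of the support.

θ̂_MAP = 7.39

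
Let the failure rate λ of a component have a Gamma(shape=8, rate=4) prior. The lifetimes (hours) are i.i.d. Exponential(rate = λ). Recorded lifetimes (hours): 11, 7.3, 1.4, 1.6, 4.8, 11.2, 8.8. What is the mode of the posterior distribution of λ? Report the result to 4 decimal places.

λ̂_MAP = 0.2794

The Exponential(rate=λ) likelihood is ∝ λ^n e^(−λΣtᵢ). Here n = 7 and Σtᵢ = 11 + 7.3 + 1.4 + 1.6 + 4.8 + 11.2 + 8.8 = 46.1.
Posterior ∝ λ^7e^(−4λ) · λ^7e^(−46.1λ) = λ^14e^(−50.1λ), i.e. Gamma(15, 50.1).
Mode = (a−1)/b = 14/50.1 ≈ 0.2794.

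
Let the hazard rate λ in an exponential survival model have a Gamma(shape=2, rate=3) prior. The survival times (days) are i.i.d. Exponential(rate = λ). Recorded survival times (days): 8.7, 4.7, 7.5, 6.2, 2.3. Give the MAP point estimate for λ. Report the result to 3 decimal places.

The Exponential(rate=λ) likelihood is ∝ λ^n e^(−λΣtᵢ). Here n = 5 and Σtᵢ = 8.7 + 4.7 + 7.5 + 6.2 + 2.3 = 29.4.
Posterior ∝ λe^(−3λ) · λ^5e^(−29.4λ) = λ^6e^(−32.4λ), i.e. Gamma(7, 32.4).
Mode = (a−1)/b = 6/32.4 ≈ 0.185.

λ̂_MAP = 0.185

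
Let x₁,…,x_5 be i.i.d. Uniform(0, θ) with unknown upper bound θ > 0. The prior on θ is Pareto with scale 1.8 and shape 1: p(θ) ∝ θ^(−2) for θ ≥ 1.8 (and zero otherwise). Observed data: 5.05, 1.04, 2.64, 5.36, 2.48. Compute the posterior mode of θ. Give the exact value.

The Uniform(0, θ) likelihood is θ^(−n) for θ ≥ max(xᵢ), zero otherwise. Here max(xᵢ) = 5.36.
Posterior ∝ θ^(−2) · θ^(−5) = θ^(−7) on θ ≥ max(1.8, 5.36) = 5.36.
This density is strictly decreasing in θ, so the posterior mode lies at the lower boundary of the support.

θ̂_MAP = 5.36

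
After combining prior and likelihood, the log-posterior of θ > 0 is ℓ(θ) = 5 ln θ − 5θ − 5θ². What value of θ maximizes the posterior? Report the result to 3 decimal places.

ℓ'(θ) = 5/θ − 5 − 10θ. Setting this to zero and multiplying by θ: 10θ² + 5θ − 5 = 0.
θ = (−5 + √(5² + 4·10·5)) / (2·10) = (−5 + √225) / 20 = (−5 + 15)/20 = 1/2.
ℓ''(θ) = −5/θ² − 10 < 0, confirming a maximum.

θ̂_MAP = 0.500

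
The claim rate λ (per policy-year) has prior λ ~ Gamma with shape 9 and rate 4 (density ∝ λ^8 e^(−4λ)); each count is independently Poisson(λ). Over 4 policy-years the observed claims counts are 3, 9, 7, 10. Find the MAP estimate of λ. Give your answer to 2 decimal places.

λ̂_MAP = 4.63

Σxᵢ = 3+9+7+10 = 29, with n = 4.
Posterior ∝ λ^8e^(−4λ) · λ^29e^(−4λ) = λ^37e^(−8λ), i.e. Gamma(shape=38, rate=8).
The mode of a Gamma(a, b) with a ≥ 1 (shape–rate) is (a−1)/b = 37/8 ≈ 4.63.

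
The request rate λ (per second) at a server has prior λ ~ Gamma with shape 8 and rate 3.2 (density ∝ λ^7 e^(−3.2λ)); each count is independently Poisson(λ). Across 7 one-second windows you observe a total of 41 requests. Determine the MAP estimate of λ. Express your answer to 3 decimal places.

λ̂_MAP = 4.706

Σxᵢ = 41, n = 7.
Posterior ∝ λ^7e^(−3.2λ) · λ^41e^(−7λ) = λ^48e^(−10.2λ), i.e. Gamma(shape=49, rate=10.2).
The mode of a Gamma(a, b) with a ≥ 1 (shape–rate) is (a−1)/b = 48/10.2 ≈ 4.706.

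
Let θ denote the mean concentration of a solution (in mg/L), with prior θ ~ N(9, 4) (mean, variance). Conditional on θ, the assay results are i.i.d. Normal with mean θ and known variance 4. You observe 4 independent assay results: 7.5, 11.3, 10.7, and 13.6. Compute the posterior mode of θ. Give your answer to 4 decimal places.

θ̂_MAP = 10.4200

n = 4; x̄ = (7.5 + 11.3 + 10.7 + 13.6)/4 = 43.1/4 = 10.775.
For a Normal prior and Normal likelihood with known variance, the posterior is Normal; its mode equals its mean, the precision-weighted average.
Prior precision 1/σ₀² = 1/4 = 0.25; data precision n/σ² = 4/4 = 1.
θ̂ = (0.25·9 + 1·10.775) / (0.25 + 1) = 13.025/1.25 = 10.4200.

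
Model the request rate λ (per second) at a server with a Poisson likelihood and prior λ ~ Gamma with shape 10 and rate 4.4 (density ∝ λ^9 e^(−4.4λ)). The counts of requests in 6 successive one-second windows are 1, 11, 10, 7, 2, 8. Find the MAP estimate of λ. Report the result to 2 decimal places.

Σxᵢ = 1+11+10+7+2+8 = 39, with n = 6.
Posterior ∝ λ^9e^(−4.4λ) · λ^39e^(−6λ) = λ^48e^(−10.4λ), i.e. Gamma(shape=49, rate=10.4).
The mode of a Gamma(a, b) with a ≥ 1 (shape–rate) is (a−1)/b = 48/10.4 ≈ 4.62.

λ̂_MAP = 4.62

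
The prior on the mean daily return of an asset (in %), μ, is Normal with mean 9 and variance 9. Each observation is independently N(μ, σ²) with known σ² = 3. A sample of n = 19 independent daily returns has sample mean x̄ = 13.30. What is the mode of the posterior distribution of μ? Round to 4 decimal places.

μ̂_MAP = 13.2259

n = 19, x̄ = 13.30.
For a Normal prior and Normal likelihood with known variance, the posterior is Normal; its mode equals its mean, the precision-weighted average.
Prior precision 1/σ₀² = 1/9; data precision n/σ² = 19/3.
μ̂ = ((1/9)·9 + (19/3)·13.3) / (1/9 + 19/3) = (2557/30)/(58/9) = 7671/580 ≈ 13.2259.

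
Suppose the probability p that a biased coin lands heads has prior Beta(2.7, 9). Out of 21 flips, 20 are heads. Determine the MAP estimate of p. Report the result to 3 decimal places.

Prior: Beta(2.7, 9).
Data: 20 successes in 21 trials. The binomial likelihood contributes p^20(1−p)^1, so the posterior is Beta(2.7+20, 9+1) = Beta(22.7, 10).
For Beta(a, b) with a, b > 1 the mode is (a−1)/(a+b−2) = 21.7/30.7 ≈ 0.707.

p̂_MAP = 0.707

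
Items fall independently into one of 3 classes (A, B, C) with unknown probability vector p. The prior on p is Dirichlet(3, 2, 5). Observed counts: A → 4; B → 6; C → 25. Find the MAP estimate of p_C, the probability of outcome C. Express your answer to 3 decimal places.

The posterior is Dirichlet(αᵢ + nᵢ) = Dirichlet(7, 8, 30).
For a Dirichlet(a₁,…,a_K) with all aᵢ > 1, the mode has j-th component (aⱼ − 1)/(Σaᵢ − K).
Here Σaᵢ = 45 and K = 3, so p_C = (30 − 1)/(45 − 3) = 29/42 ≈ 0.690.

MAP estimate of p_C = 0.690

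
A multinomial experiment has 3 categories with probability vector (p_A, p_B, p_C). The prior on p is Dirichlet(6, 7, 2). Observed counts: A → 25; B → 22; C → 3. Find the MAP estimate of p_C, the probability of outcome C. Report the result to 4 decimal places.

The posterior is Dirichlet(αᵢ + nᵢ) = Dirichlet(31, 29, 5).
For a Dirichlet(a₁,…,a_K) with all aᵢ > 1, the mode has j-th component (aⱼ − 1)/(Σaᵢ − K).
Here Σaᵢ = 65 and K = 3, so p_C = (5 − 1)/(65 − 3) = 4/62 ≈ 0.0645.

MAP estimate of p_C = 0.0645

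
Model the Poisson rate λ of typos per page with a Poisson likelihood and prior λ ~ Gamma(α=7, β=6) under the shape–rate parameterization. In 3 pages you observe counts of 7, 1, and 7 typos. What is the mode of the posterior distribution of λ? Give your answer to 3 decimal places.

λ̂_MAP = 2.333

Σxᵢ = 7+1+7 = 15, with n = 3.
Posterior ∝ λ^6e^(−6λ) · λ^15e^(−3λ) = λ^21e^(−9λ), i.e. Gamma(shape=22, rate=9).
The mode of a Gamma(a, b) with a ≥ 1 (shape–rate) is (a−1)/b = 21/9 ≈ 2.333.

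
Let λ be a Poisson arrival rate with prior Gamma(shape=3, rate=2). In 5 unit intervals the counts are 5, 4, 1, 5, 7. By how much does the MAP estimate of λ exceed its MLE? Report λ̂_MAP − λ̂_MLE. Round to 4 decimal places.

Σxᵢ = 22. Posterior is Gamma(25, 7); MAP = (25−1)/7 = 24/7 ≈ 3.42857.
MLE = x̄ = 22/5 ≈ 4.40000.
Difference = 24/7 − 22/5 = -34/35 ≈ -0.9714.

MAP − MLE = -0.9714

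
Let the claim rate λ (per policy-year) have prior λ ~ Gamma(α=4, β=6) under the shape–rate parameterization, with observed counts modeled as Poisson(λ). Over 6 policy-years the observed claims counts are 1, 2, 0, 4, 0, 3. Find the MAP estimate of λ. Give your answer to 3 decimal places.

λ̂_MAP = 1.083

Σxᵢ = 1+2+0+4+0+3 = 10, with n = 6.
Posterior ∝ λ^3e^(−6λ) · λ^10e^(−6λ) = λ^13e^(−12λ), i.e. Gamma(shape=14, rate=12).
The mode of a Gamma(a, b) with a ≥ 1 (shape–rate) is (a−1)/b = 13/12 ≈ 1.083.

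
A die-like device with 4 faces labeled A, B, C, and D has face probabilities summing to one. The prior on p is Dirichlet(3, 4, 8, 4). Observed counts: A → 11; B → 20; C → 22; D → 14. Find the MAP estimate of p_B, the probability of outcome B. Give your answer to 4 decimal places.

The posterior is Dirichlet(αᵢ + nᵢ) = Dirichlet(14, 24, 30, 18).
For a Dirichlet(a₁,…,a_K) with all aᵢ > 1, the mode has j-th component (aⱼ − 1)/(Σaᵢ − K).
Here Σaᵢ = 86 and K = 4, so p_B = (24 − 1)/(86 − 4) = 23/82 ≈ 0.2805.

MAP estimate of p_B = 0.2805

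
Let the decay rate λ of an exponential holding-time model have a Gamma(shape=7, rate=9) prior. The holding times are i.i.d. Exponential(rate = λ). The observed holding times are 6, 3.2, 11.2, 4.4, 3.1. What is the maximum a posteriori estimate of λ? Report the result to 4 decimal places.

The Exponential(rate=λ) likelihood is ∝ λ^n e^(−λΣtᵢ). Here n = 5 and Σtᵢ = 6 + 3.2 + 11.2 + 4.4 + 3.1 = 27.9.
Posterior ∝ λ^6e^(−9λ) · λ^5e^(−27.9λ) = λ^11e^(−36.9λ), i.e. Gamma(12, 36.9).
Mode = (a−1)/b = 11/36.9 ≈ 0.2981.

λ̂_MAP = 0.2981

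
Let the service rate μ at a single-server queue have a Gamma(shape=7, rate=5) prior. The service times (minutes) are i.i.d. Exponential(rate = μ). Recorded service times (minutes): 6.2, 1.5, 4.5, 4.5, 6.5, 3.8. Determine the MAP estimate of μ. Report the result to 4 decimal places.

The Exponential(rate=μ) likelihood is ∝ μ^n e^(−μΣtᵢ). Here n = 6 and Σtᵢ = 6.2 + 1.5 + 4.5 + 4.5 + 6.5 + 3.8 = 27.
Posterior ∝ μ^6e^(−5μ) · μ^6e^(−27μ) = μ^12e^(−32μ), i.e. Gamma(13, 32).
Mode = (a−1)/b = 12/32 ≈ 0.3750.

μ̂_MAP = 0.3750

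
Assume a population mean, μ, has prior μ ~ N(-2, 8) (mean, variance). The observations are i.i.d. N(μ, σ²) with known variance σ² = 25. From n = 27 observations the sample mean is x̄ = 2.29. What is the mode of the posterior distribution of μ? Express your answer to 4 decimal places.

μ̂_MAP = 1.8450

n = 27, x̄ = 2.29.
For a Normal prior and Normal likelihood with known variance, the posterior is Normal; its mode equals its mean, the precision-weighted average.
Prior precision 1/σ₀² = 1/8 = 0.125; data precision n/σ² = 27/25 = 1.08.
μ̂ = (0.125·(-2) + 1.08·2.29) / (0.125 + 1.08) = 2.2232/1.205 = 11116/6025 ≈ 1.8450.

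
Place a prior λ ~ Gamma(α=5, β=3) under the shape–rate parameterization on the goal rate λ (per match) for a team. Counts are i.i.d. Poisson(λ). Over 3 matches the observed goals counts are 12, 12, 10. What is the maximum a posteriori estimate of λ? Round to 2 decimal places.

λ̂_MAP = 6.33

Σxᵢ = 12+12+10 = 34, with n = 3.
Posterior ∝ λ^4e^(−3λ) · λ^34e^(−3λ) = λ^38e^(−6λ), i.e. Gamma(shape=39, rate=6).
The mode of a Gamma(a, b) with a ≥ 1 (shape–rate) is (a−1)/b = 38/6 ≈ 6.33.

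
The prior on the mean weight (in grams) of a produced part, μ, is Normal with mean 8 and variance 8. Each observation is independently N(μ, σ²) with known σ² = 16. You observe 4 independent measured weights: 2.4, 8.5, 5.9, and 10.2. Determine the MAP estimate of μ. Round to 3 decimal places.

n = 4; x̄ = (2.4 + 8.5 + 5.9 + 10.2)/4 = 27/4 = 6.75.
For a Normal prior and Normal likelihood with known variance, the posterior is Normal; its mode equals its mean, the precision-weighted average.
Prior precision 1/σ₀² = 1/8 = 0.125; data precision n/σ² = 4/16 = 0.25.
μ̂ = (0.125·8 + 0.25·6.75) / (0.125 + 0.25) = 2.6875/0.375 = 43/6 ≈ 7.167.

μ̂_MAP = 7.167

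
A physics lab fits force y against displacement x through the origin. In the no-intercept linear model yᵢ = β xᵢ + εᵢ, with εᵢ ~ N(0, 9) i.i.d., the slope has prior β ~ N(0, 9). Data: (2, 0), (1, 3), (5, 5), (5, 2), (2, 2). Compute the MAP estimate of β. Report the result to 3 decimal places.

β̂_MAP = 0.700

log p(β | y) = −Σ(yᵢ − βxᵢ)²/(2·9) − β²/(2·9) + const.
Setting the derivative to zero: Σxᵢ(yᵢ − βxᵢ)/9 − β/9 = 0, so β = Σxᵢyᵢ / (Σxᵢ² + σ²/τ²).
Σxᵢyᵢ = 2·0 + 1·3 + 5·5 + 5·2 + 2·2 = 42; Σxᵢ² = 59; σ²/τ² = 1.
β̂_MAP = 42 / (59 + 1) = 42/60 ≈ 0.700.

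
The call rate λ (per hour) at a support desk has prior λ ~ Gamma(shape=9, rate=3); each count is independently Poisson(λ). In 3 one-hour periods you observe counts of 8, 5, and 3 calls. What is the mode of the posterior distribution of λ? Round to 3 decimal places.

λ̂_MAP = 4.000

Σxᵢ = 8+5+3 = 16, with n = 3.
Posterior ∝ λ^8e^(−3λ) · λ^16e^(−3λ) = λ^24e^(−6λ), i.e. Gamma(shape=25, rate=6).
The mode of a Gamma(a, b) with a ≥ 1 (shape–rate) is (a−1)/b = 24/6 ≈ 4.000.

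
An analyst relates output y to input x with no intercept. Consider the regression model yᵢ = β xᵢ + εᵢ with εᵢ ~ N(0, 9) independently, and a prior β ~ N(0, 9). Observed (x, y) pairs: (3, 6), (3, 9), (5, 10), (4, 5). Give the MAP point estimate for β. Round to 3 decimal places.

β̂_MAP = 1.917

log p(β | y) = −Σ(yᵢ − βxᵢ)²/(2·9) − β²/(2·9) + const.
Setting the derivative to zero: Σxᵢ(yᵢ − βxᵢ)/9 − β/9 = 0, so β = Σxᵢyᵢ / (Σxᵢ² + σ²/τ²).
Σxᵢyᵢ = 3·6 + 3·9 + 5·10 + 4·5 = 115; Σxᵢ² = 59; σ²/τ² = 1.
β̂_MAP = 115 / (59 + 1) = 115/60 ≈ 1.917.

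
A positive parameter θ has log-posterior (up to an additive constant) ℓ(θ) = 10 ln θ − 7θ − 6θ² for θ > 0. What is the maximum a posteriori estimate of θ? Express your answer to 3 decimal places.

θ̂_MAP = 0.667

ℓ'(θ) = 10/θ − 7 − 12θ. Setting this to zero and multiplying by θ: 12θ² + 7θ − 10 = 0.
θ = (−7 + √(7² + 4·12·10)) / (2·12) = (−7 + √529) / 24 = (−7 + 23)/24 = 2/3.
ℓ''(θ) = −10/θ² − 12 < 0, confirming a maximum.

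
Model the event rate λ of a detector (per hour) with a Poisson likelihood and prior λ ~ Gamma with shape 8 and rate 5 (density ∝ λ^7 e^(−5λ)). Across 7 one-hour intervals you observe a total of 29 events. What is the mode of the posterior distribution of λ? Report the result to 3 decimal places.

λ̂_MAP = 3.000

Σxᵢ = 29, n = 7.
Posterior ∝ λ^7e^(−5λ) · λ^29e^(−7λ) = λ^36e^(−12λ), i.e. Gamma(shape=37, rate=12).
The mode of a Gamma(a, b) with a ≥ 1 (shape–rate) is (a−1)/b = 36/12 ≈ 3.000.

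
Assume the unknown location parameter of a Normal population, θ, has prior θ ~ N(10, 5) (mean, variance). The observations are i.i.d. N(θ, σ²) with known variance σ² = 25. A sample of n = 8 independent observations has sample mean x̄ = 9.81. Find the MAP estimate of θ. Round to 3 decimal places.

θ̂_MAP = 9.883

n = 8, x̄ = 9.81.
For a Normal prior and Normal likelihood with known variance, the posterior is Normal; its mode equals its mean, the precision-weighted average.
Prior precision 1/σ₀² = 1/5 = 0.2; data precision n/σ² = 8/25 = 0.32.
θ̂ = (0.2·10 + 0.32·9.81) / (0.2 + 0.32) = 5.1392/0.52 = 3212/325 ≈ 9.883.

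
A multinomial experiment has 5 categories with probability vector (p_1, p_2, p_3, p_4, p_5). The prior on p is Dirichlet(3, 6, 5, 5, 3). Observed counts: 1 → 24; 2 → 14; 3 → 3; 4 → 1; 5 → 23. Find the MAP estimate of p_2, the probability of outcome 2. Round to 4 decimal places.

MAP estimate: 0.2317

The posterior is Dirichlet(αᵢ + nᵢ) = Dirichlet(27, 20, 8, 6, 26).
For a Dirichlet(a₁,…,a_K) with all aᵢ > 1, the mode has j-th component (aⱼ − 1)/(Σaᵢ − K).
Here Σaᵢ = 87 and K = 5, so p_2 = (20 − 1)/(87 − 5) = 19/82 ≈ 0.2317.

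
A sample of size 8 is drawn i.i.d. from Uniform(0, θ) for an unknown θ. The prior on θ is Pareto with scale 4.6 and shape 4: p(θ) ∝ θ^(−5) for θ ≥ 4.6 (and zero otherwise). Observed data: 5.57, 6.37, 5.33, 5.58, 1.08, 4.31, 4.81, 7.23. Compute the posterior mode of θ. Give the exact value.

The Uniform(0, θ) likelihood is θ^(−n) for θ ≥ max(xᵢ), zero otherwise. Here max(xᵢ) = 7.23.
Posterior ∝ θ^(−5) · θ^(−8) = θ^(−13) on θ ≥ max(4.6, 7.23) = 7.23.
This density is strictly decreasing in θ, so the posterior mode lies at the lower boundary of the support.

θ̂_MAP = 7.23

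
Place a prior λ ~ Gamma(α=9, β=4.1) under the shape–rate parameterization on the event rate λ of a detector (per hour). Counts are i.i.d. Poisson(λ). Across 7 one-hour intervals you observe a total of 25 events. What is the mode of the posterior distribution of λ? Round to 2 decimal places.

Σxᵢ = 25, n = 7.
Posterior ∝ λ^8e^(−4.1λ) · λ^25e^(−7λ) = λ^33e^(−11.1λ), i.e. Gamma(shape=34, rate=11.1).
The mode of a Gamma(a, b) with a ≥ 1 (shape–rate) is (a−1)/b = 33/11.1 ≈ 2.97.

λ̂_MAP = 2.97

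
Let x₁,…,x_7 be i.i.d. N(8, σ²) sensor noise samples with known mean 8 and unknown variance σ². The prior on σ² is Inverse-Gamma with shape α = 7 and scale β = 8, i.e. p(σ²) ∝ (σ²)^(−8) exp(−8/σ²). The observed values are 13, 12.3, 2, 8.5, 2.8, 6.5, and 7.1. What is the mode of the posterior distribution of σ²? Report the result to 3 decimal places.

Sum of squared deviations about the known mean: SS = (13−8)² + (12.3−8)² + (2−8)² + (8.5−8)² + (2.8−8)² + (6.5−8)² + (7.1−8)² = 109.84.
The Normal likelihood contributes (σ²)^(−n/2) exp(−SS/(2σ²)), so the posterior is Inverse-Gamma(α + n/2, β + SS/2) = Inverse-Gamma(10.5, 62.92).
The mode of Inverse-Gamma(a, b) is b/(a+1) = 62.92/11.5 ≈ 5.471.

σ̂²_MAP = 5.471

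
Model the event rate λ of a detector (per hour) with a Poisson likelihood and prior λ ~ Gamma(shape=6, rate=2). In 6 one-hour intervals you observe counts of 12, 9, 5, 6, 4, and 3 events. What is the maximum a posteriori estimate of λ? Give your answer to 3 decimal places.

λ̂_MAP = 5.500

Σxᵢ = 12+9+5+6+4+3 = 39, with n = 6.
Posterior ∝ λ^5e^(−2λ) · λ^39e^(−6λ) = λ^44e^(−8λ), i.e. Gamma(shape=45, rate=8).
The mode of a Gamma(a, b) with a ≥ 1 (shape–rate) is (a−1)/b = 44/8 ≈ 5.500.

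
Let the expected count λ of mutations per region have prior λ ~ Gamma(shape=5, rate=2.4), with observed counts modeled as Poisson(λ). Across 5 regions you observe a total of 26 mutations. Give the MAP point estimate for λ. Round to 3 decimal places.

Σxᵢ = 26, n = 5.
Posterior ∝ λ^4e^(−2.4λ) · λ^26e^(−5λ) = λ^30e^(−7.4λ), i.e. Gamma(shape=31, rate=7.4).
The mode of a Gamma(a, b) with a ≥ 1 (shape–rate) is (a−1)/b = 30/7.4 ≈ 4.054.

λ̂_MAP = 4.054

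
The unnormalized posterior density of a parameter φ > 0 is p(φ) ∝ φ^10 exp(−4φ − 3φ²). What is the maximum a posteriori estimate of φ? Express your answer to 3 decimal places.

φ̂_MAP = 1.000

ℓ'(φ) = 10/φ − 4 − 6φ. Setting this to zero and multiplying by φ: 6φ² + 4φ − 10 = 0.
φ = (−4 + √(4² + 4·6·10)) / (2·6) = (−4 + √256) / 12 = (−4 + 16)/12 = 1.
ℓ''(φ) = −10/φ² − 6 < 0, confirming a maximum.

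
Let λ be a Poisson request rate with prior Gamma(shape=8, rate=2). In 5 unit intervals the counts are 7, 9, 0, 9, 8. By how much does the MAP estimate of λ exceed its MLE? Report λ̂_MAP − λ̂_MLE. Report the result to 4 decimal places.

MAP − MLE = -0.8857

Σxᵢ = 33. Posterior is Gamma(41, 7); MAP = (41−1)/7 = 40/7 ≈ 5.71429.
MLE = x̄ = 33/5 ≈ 6.60000.
Difference = 40/7 − 33/5 = -31/35 ≈ -0.8857.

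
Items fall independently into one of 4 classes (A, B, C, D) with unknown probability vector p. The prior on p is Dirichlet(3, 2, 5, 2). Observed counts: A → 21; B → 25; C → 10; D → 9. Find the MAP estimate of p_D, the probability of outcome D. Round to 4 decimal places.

The posterior is Dirichlet(αᵢ + nᵢ) = Dirichlet(24, 27, 15, 11).
For a Dirichlet(a₁,…,a_K) with all aᵢ > 1, the mode has j-th component (aⱼ − 1)/(Σaᵢ − K).
Here Σaᵢ = 77 and K = 4, so p_D = (11 − 1)/(77 − 4) = 10/73 ≈ 0.1370.

MAP estimate of p_D = 0.1370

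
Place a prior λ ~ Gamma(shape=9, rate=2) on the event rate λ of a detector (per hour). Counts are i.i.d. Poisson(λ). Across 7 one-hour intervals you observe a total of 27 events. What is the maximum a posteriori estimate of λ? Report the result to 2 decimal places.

Σxᵢ = 27, n = 7.
Posterior ∝ λ^8e^(−2λ) · λ^27e^(−7λ) = λ^35e^(−9λ), i.e. Gamma(shape=36, rate=9).
The mode of a Gamma(a, b) with a ≥ 1 (shape–rate) is (a−1)/b = 35/9 ≈ 3.89.

λ̂_MAP = 3.89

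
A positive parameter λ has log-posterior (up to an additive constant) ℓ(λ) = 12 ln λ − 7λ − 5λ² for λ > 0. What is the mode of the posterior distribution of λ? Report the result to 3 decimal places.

λ̂_MAP = 0.800

ℓ'(λ) = 12/λ − 7 − 10λ. Setting this to zero and multiplying by λ: 10λ² + 7λ − 12 = 0.
λ = (−7 + √(7² + 4·10·12)) / (2·10) = (−7 + √529) / 20 = (−7 + 23)/20 = 4/5.
ℓ''(λ) = −12/λ² − 10 < 0, confirming a maximum.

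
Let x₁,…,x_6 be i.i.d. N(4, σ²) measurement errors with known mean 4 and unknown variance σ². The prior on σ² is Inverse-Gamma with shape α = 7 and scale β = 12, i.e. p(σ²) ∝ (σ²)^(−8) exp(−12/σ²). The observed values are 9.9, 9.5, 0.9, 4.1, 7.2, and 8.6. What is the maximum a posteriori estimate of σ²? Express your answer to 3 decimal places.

σ̂²_MAP = 5.913

Sum of squared deviations about the known mean: SS = (9.9−4)² + (9.5−4)² + (0.9−4)² + (4.1−4)² + (7.2−4)² + (8.6−4)² = 106.08.
The Normal likelihood contributes (σ²)^(−n/2) exp(−SS/(2σ²)), so the posterior is Inverse-Gamma(α + n/2, β + SS/2) = Inverse-Gamma(10, 65.04).
The mode of Inverse-Gamma(a, b) is b/(a+1) = 65.04/11 ≈ 5.913.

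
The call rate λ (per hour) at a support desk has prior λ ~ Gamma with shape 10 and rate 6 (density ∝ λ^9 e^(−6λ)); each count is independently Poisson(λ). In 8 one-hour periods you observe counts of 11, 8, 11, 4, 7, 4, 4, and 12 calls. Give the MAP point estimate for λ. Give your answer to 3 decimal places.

Σxᵢ = 11+8+11+4+7+4+4+12 = 61, with n = 8.
Posterior ∝ λ^9e^(−6λ) · λ^61e^(−8λ) = λ^70e^(−14λ), i.e. Gamma(shape=71, rate=14).
The mode of a Gamma(a, b) with a ≥ 1 (shape–rate) is (a−1)/b = 70/14 ≈ 5.000.

λ̂_MAP = 5.000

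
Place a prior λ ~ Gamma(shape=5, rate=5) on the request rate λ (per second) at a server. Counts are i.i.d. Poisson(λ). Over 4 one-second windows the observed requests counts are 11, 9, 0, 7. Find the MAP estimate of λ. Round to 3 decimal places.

λ̂_MAP = 3.444

Σxᵢ = 11+9+0+7 = 27, with n = 4.
Posterior ∝ λ^4e^(−5λ) · λ^27e^(−4λ) = λ^31e^(−9λ), i.e. Gamma(shape=32, rate=9).
The mode of a Gamma(a, b) with a ≥ 1 (shape–rate) is (a−1)/b = 31/9 ≈ 3.444.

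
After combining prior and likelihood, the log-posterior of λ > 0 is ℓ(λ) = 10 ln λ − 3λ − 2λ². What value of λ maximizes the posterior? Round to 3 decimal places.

ℓ'(λ) = 10/λ − 3 − 4λ. Setting this to zero and multiplying by λ: 4λ² + 3λ − 10 = 0.
λ = (−3 + √(3² + 4·4·10)) / (2·4) = (−3 + √169) / 8 = (−3 + 13)/8 = 5/4.
ℓ''(λ) = −10/λ² − 4 < 0, confirming a maximum.

λ̂_MAP = 1.250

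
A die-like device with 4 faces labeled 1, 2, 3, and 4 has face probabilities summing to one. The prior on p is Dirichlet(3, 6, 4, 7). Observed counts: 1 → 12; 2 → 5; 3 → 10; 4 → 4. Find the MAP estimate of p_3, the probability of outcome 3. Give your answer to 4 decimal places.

MAP estimate: 0.2766

The posterior is Dirichlet(αᵢ + nᵢ) = Dirichlet(15, 11, 14, 11).
For a Dirichlet(a₁,…,a_K) with all aᵢ > 1, the mode has j-th component (aⱼ − 1)/(Σaᵢ − K).
Here Σaᵢ = 51 and K = 4, so p_3 = (14 − 1)/(51 − 4) = 13/47 ≈ 0.2766.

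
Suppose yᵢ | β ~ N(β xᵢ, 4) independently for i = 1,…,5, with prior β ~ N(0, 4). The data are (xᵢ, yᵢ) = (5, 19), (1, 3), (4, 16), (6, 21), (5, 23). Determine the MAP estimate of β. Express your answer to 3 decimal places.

log p(β | y) = −Σ(yᵢ − βxᵢ)²/(2·4) − β²/(2·4) + const.
Setting the derivative to zero: Σxᵢ(yᵢ − βxᵢ)/4 − β/4 = 0, so β = Σxᵢyᵢ / (Σxᵢ² + σ²/τ²).
Σxᵢyᵢ = 5·19 + 1·3 + 4·16 + 6·21 + 5·23 = 403; Σxᵢ² = 103; σ²/τ² = 1.
β̂_MAP = 403 / (103 + 1) = 403/104 ≈ 3.875.

β̂_MAP = 3.875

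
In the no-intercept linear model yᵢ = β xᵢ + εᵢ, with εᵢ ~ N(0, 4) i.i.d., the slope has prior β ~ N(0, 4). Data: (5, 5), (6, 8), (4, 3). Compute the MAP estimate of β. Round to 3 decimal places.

β̂_MAP = 1.090

log p(β | y) = −Σ(yᵢ − βxᵢ)²/(2·4) − β²/(2·4) + const.
Setting the derivative to zero: Σxᵢ(yᵢ − βxᵢ)/4 − β/4 = 0, so β = Σxᵢyᵢ / (Σxᵢ² + σ²/τ²).
Σxᵢyᵢ = 5·5 + 6·8 + 4·3 = 85; Σxᵢ² = 77; σ²/τ² = 1.
β̂_MAP = 85 / (77 + 1) = 85/78 ≈ 1.090.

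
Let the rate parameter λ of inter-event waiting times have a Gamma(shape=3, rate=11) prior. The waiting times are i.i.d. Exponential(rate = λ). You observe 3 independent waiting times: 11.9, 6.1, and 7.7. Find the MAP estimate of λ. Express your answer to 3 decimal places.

λ̂_MAP = 0.136

The Exponential(rate=λ) likelihood is ∝ λ^n e^(−λΣtᵢ). Here n = 3 and Σtᵢ = 11.9 + 6.1 + 7.7 = 25.7.
Posterior ∝ λ^2e^(−11λ) · λ^3e^(−25.7λ) = λ^5e^(−36.7λ), i.e. Gamma(6, 36.7).
Mode = (a−1)/b = 5/36.7 ≈ 0.136.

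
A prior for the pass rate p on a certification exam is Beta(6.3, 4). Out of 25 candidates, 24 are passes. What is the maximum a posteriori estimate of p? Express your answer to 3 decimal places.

Prior: Beta(6.3, 4).
Data: 24 successes in 25 trials. The binomial likelihood contributes p^24(1−p)^1, so the posterior is Beta(6.3+24, 4+1) = Beta(30.3, 5).
For Beta(a, b) with a, b > 1 the mode is (a−1)/(a+b−2) = 29.3/33.3 ≈ 0.880.

p̂_MAP = 0.880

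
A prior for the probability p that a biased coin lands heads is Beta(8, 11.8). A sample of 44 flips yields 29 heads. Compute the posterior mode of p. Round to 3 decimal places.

Prior: Beta(8, 11.8).
Data: 29 successes in 44 trials. The binomial likelihood contributes p^29(1−p)^15, so the posterior is Beta(8+29, 11.8+15) = Beta(37, 26.8).
For Beta(a, b) with a, b > 1 the mode is (a−1)/(a+b−2) = 36/61.8 ≈ 0.583.

p̂_MAP = 0.583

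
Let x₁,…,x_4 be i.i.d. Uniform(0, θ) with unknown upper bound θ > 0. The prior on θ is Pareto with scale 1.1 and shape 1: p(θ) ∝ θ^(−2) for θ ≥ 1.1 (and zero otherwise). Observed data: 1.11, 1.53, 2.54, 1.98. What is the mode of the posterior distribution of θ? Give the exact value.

The Uniform(0, θ) likelihood is θ^(−n) for θ ≥ max(xᵢ), zero otherwise. Here max(xᵢ) = 2.54.
Posterior ∝ θ^(−2) · θ^(−4) = θ^(−6) on θ ≥ max(1.1, 2.54) = 2.54.
This density is strictly decreasing in θ, so the posterior mode lies at the lower boundary of the support.

θ̂_MAP = 2.54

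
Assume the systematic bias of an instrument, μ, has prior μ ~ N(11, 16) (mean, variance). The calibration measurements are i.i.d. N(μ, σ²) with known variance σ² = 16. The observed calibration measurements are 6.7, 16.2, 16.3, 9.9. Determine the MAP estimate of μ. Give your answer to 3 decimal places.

n = 4; x̄ = (6.7 + 16.2 + 16.3 + 9.9)/4 = 49.1/4 = 12.275.
For a Normal prior and Normal likelihood with known variance, the posterior is Normal; its mode equals its mean, the precision-weighted average.
Prior precision 1/σ₀² = 1/16 = 0.0625; data precision n/σ² = 4/16 = 0.25.
μ̂ = (0.0625·11 + 0.25·12.275) / (0.0625 + 0.25) = 3.75625/0.3125 = 12.020.

μ̂_MAP = 12.020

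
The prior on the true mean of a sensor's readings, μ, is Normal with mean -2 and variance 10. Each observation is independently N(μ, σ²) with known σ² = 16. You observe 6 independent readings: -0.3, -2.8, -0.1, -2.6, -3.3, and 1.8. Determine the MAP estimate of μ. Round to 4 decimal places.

n = 6; x̄ = ((-0.3) + (-2.8) + (-0.1) + (-2.6) + (-3.3) + 1.8)/6 = -7.3/6 = -73/60 ≈ -1.2167.
For a Normal prior and Normal likelihood with known variance, the posterior is Normal; its mode equals its mean, the precision-weighted average.
Prior precision 1/σ₀² = 1/10 = 0.1; data precision n/σ² = 6/16 = 0.375.
μ̂ = (0.1·(-2) + 0.375·(-73/60)) / (0.1 + 0.375) = (-0.65625)/0.475 = -105/76 ≈ -1.3816.

μ̂_MAP = -1.3816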